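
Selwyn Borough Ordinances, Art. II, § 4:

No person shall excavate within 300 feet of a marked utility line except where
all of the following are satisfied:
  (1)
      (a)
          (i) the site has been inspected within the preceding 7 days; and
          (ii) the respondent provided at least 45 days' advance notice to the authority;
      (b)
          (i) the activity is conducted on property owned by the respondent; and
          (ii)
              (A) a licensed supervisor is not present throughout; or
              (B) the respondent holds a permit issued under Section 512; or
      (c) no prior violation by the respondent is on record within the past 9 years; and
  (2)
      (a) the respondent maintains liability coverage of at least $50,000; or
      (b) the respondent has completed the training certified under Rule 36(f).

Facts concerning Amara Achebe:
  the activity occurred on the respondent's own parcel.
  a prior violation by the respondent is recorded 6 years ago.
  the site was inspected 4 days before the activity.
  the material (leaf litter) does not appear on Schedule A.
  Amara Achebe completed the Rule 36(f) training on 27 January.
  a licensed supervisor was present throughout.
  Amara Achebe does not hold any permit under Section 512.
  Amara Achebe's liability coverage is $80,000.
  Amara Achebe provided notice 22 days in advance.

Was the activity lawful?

(i) site inspected — holds.
(ii) ≥45 days' notice — fails.
(a) = T AND F = false.
(i) own property — satisfied.
(A) not (supervisor present) — fails.
(B) holds permit — fails.
So (ii) is not satisfied (F OR F).
(b) = T AND F = false.
(c) no prior violation — fails.
So (1) is not satisfied (F OR F OR F).
(a) coverage ≥ $50,000 — holds.
(b) training certified — holds.
(2): T OR T → true.
Overall: F AND T → false.

No — unlawful.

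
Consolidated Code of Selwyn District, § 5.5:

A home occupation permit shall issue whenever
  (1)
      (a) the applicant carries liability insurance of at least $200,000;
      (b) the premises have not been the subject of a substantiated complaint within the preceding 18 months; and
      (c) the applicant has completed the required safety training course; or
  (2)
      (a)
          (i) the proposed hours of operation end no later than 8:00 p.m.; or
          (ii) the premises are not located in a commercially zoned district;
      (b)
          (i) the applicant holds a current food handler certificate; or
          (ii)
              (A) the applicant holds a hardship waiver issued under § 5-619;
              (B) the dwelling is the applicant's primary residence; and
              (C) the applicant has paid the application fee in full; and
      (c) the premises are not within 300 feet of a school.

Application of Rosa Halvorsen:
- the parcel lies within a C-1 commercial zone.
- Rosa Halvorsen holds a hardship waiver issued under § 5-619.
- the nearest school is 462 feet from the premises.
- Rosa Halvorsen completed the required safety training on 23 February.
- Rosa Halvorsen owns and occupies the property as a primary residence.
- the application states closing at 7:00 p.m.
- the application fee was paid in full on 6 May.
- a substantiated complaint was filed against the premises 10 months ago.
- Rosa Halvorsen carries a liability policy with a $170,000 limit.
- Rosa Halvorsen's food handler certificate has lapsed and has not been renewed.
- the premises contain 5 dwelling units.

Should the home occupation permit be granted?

(a) insurance ≥ $200,000 — not satisfied.
(b) no complaint in 18 mo. — not met.
(c) safety training — satisfied.
So (1) is not satisfied (F AND F AND T).
(i) closes by 8 p.m. — satisfied.
(ii) not (commercially zoned) — fails.
(a): T OR F → true.
(i) food handler cert. — not satisfied.
(A) hardship waiver — holds.
(B) primary residence — holds.
(C) fee paid — holds.
(ii): T AND T AND T → true.
(b) = F OR T = true.
(c) ≥300 ft from school — satisfied.
So (2) is satisfied (T AND T AND T).
Overall: F OR T → true.

Yes — granted.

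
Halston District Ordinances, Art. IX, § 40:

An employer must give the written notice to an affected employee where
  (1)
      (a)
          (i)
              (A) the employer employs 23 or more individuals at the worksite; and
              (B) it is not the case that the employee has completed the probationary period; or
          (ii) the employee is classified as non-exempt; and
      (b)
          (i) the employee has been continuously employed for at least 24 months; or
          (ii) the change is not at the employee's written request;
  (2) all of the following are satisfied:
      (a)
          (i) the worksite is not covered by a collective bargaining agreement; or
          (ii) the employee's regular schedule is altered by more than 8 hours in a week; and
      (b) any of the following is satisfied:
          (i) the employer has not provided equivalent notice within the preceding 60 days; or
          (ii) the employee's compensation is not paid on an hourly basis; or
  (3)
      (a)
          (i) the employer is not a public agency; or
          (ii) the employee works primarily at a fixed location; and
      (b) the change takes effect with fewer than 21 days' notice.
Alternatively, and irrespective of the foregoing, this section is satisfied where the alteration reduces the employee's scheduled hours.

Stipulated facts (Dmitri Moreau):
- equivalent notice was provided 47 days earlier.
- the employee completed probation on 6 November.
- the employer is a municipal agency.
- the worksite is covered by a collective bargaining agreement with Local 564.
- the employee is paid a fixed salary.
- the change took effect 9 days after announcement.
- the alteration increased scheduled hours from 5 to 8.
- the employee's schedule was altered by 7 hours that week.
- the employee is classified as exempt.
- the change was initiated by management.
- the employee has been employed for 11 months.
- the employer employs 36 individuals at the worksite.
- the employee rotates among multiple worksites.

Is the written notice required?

(A) ≥ 23 at site — met.
(B) not (past probation) — fails.
So (i) is not satisfied (T AND F).
(ii) non-exempt — fails.
(a): F OR F → false.
(i) tenure ≥ 24 mo. — fails.
(ii) not employee-requested — holds.
(b) = F OR T = true.
(1) = F AND T = false.
(i) no CBA — not met.
(ii) schedule shift > 8h — not satisfied.
So (a) is not satisfied (F OR F).
(i) no recent notice — fails.
(ii) not (hourly-paid) — satisfied.
(b) = F OR T = true.
So (2) is not satisfied (F AND T).
(i) not (public agency) — not satisfied.
(ii) fixed location — not met.
So (a) is not satisfied (F OR F).
(b) < 21 days' notice — satisfied.
(3) = F AND T = false.
Overall: F OR F OR F → false.
Exception (hours reduced) — not satisfied.
Result: main false OR exception false → false.

No — not required.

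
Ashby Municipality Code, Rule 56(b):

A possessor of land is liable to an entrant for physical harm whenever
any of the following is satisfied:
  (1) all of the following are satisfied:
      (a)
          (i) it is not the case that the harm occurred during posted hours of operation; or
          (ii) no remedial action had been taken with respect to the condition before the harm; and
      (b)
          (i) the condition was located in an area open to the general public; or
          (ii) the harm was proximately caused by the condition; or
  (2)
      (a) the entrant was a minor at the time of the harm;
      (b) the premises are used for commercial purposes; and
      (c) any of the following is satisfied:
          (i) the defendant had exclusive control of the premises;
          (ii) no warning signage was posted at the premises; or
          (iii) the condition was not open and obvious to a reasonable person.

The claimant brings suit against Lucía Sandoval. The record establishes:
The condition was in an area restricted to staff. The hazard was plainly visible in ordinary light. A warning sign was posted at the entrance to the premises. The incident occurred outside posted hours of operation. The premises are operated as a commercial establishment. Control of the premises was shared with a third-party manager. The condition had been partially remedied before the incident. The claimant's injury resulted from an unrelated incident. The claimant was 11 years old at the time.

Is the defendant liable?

(i) not (during posted hours) — satisfied.
(ii) no remedial action — not satisfied.
(a) = T OR F = true.
(i) public area — fails.
(ii) proximate cause — fails.
(b): F OR F → false.
(1) = T AND F = false.
(a) entrant a minor — holds.
(b) commercial use — holds.
(i) exclusive control — not satisfied.
(ii) no signage posted — not satisfied.
(iii) not open/obvious — not met.
So (c) is not satisfied (F OR F OR F).
So (2) is not satisfied (T AND T AND F).
Overall = F OR F = false.

No — not liable.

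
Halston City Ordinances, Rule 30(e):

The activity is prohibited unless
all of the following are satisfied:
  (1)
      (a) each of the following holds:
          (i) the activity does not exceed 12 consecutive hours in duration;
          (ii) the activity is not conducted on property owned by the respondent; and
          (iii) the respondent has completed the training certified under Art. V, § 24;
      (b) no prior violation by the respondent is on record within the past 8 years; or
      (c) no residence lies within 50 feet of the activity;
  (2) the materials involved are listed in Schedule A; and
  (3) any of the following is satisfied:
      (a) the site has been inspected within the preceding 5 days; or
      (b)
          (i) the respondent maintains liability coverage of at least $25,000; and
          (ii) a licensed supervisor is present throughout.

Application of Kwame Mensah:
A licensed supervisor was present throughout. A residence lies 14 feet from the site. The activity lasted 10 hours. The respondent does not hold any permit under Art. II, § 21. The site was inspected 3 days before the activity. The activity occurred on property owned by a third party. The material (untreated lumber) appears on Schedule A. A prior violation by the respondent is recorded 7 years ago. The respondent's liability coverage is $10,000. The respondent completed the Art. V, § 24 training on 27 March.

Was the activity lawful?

Yes — lawful.

(i) ≤ 12 hrs duration — holds.
(ii) not (own property) — met.
(iii) training certified — met.
(a) = T AND T AND T = true.
(b) no prior violation — fails.
(c) no residence in 50 ft — fails.
(1): T OR F OR F → true.
(2) Schedule A material — satisfied.
(a) site inspected — satisfied.
(i) coverage ≥ $25,000 — not satisfied.
(ii) supervisor present — satisfied.
So (b) is not satisfied (F AND T).
(3) = T OR F = true.
Overall = T AND T AND T = true.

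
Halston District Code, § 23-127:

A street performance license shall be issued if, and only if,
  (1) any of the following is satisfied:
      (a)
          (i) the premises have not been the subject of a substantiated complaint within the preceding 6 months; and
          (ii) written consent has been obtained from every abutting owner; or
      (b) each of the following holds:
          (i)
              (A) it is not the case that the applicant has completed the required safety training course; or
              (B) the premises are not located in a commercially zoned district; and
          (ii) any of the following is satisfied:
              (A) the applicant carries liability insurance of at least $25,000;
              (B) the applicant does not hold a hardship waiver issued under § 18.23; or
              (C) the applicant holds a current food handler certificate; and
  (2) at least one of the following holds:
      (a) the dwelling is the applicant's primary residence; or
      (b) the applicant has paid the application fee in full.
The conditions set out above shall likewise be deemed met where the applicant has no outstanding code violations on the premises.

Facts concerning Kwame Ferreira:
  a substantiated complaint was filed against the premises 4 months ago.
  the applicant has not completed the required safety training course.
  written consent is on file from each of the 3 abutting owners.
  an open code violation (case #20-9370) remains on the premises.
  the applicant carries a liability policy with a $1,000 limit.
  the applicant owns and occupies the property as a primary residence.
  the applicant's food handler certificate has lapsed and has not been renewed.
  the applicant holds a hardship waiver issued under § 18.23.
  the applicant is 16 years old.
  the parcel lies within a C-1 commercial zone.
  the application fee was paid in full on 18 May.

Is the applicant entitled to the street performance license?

(i) no complaint in 6 mo. — not satisfied.
(ii) all abutters consent — satisfied.
(a) = F AND T = false.
(A) not (safety training) — holds.
(B) not (commercially zoned) — not satisfied.
(i) = T OR F = true.
(A) insurance ≥ $25,000 — not met.
(B) not (hardship waiver) — not satisfied.
(C) food handler cert. — not met.
So (ii) is not satisfied (F OR F OR F).
So (b) is not satisfied (T AND F).
So (1) is not satisfied (F OR F).
(a) primary residence — met.
(b) fee paid — met.
(2): T OR T → true.
Overall = F AND T = false.
Exception (no code violations) — not satisfied.
Result: main false OR exception false → false.

No — denied.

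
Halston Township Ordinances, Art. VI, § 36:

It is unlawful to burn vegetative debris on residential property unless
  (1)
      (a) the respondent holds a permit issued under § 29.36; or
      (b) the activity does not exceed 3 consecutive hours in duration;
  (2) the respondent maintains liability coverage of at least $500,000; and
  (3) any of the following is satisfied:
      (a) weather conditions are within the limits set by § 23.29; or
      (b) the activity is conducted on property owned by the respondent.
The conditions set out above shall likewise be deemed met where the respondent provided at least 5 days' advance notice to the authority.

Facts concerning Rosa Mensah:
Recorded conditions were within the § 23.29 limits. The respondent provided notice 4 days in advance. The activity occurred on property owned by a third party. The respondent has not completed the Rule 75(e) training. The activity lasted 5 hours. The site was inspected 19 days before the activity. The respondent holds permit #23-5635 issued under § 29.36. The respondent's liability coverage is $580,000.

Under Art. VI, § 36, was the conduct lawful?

Yes — lawful.

(a) holds permit — met.
(b) ≤ 3 hrs duration — not met.
(1): T OR F → true.
(2) coverage ≥ $500,000 — holds.
(a) weather ok — met.
(b) own property — fails.
So (3) is satisfied (T OR F).
So Overall is satisfied (T AND T AND T).
Exception (≥5 days' notice) — not satisfied.
Result: main true OR exception false → true.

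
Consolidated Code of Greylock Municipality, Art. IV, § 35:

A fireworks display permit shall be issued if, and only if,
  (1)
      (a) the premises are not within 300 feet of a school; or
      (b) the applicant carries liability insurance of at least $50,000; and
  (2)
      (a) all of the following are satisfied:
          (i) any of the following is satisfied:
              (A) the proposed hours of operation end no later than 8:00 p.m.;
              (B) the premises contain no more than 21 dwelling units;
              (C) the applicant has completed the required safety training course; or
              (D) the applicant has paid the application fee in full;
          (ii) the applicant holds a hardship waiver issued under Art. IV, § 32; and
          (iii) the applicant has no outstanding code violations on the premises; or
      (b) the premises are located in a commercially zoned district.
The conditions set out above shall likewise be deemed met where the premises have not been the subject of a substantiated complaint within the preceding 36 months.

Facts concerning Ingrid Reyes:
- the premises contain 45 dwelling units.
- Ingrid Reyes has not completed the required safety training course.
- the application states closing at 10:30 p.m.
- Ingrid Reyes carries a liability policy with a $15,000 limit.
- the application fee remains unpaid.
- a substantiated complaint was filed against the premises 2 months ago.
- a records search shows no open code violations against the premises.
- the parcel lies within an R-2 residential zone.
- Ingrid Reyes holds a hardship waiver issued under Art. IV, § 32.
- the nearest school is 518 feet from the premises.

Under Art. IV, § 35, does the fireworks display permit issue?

(a) ≥300 ft from school — satisfied.
(b) insurance ≥ $50,000 — fails.
So (1) is satisfied (T OR F).
(A) closes by 8 p.m. — fails.
(B) ≤ 21 units — not met.
(C) safety training — not satisfied.
(D) fee paid — fails.
(i): F OR F OR F OR F → false.
(ii) hardship waiver — satisfied.
(iii) no code violations — met.
(a): F AND T AND T → false.
(b) commercially zoned — fails.
So (2) is not satisfied (F OR F).
So Overall is not satisfied (T AND F).
Exception (no complaint in 36 mo.) — not satisfied.
Result: main false OR exception false → false.

No — denied.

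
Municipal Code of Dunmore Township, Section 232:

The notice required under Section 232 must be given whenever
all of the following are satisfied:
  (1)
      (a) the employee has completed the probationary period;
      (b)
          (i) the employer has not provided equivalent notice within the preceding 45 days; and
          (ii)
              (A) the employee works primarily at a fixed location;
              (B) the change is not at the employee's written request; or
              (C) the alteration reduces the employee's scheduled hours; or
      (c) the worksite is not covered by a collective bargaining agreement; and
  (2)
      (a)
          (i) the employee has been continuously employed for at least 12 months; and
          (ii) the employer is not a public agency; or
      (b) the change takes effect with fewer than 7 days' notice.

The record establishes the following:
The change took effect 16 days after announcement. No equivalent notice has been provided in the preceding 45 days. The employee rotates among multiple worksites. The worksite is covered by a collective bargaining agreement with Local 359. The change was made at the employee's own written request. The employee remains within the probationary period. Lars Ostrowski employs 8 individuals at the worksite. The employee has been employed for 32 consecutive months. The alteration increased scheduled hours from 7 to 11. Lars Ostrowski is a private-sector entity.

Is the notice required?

No — not required.

(a) past probation — not satisfied.
(i) no recent notice — holds.
(A) fixed location — fails.
(B) not employee-requested — not met.
(C) hours reduced — not satisfied.
(ii): F OR F OR F → false.
So (b) is not satisfied (T AND F).
(c) no CBA — fails.
So (1) is not satisfied (F OR F OR F).
(i) tenure ≥ 12 mo. — met.
(ii) not (public agency) — met.
(a): T AND T → true.
(b) < 7 days' notice — not met.
(2): T OR F → true.
Overall: F AND T → false.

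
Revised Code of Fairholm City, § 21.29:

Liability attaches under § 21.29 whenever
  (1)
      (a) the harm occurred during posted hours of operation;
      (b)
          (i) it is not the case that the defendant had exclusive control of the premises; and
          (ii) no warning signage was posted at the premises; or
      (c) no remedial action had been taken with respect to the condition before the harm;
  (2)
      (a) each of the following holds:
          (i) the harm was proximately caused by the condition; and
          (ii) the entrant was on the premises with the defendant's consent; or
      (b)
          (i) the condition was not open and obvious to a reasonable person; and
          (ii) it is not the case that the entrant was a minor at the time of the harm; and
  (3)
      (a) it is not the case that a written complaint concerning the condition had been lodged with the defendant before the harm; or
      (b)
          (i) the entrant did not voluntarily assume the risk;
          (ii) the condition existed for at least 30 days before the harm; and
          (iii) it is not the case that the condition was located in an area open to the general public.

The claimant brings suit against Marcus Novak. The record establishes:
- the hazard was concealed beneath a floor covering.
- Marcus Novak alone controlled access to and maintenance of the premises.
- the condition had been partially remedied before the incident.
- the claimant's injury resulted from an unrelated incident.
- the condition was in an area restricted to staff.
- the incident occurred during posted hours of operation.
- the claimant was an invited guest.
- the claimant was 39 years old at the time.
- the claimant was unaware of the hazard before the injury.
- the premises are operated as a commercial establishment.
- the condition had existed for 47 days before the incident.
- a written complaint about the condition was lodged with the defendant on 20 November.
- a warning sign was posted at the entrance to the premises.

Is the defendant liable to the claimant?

(a) during posted hours — holds.
(i) not (exclusive control) — not met.
(ii) no signage posted — not satisfied.
(b): F AND F → false.
(c) no remedial action — fails.
So (1) is satisfied (T OR F OR F).
(i) proximate cause — fails.
(ii) consent to enter — holds.
(a): F AND T → false.
(i) not open/obvious — met.
(ii) not (entrant a minor) — satisfied.
(b): T AND T → true.
So (2) is satisfied (F OR T).
(a) not (complaint lodged) — not satisfied.
(i) no assumed risk — satisfied.
(ii) condition ≥30 days old — satisfied.
(iii) not (public area) — satisfied.
So (b) is satisfied (T AND T AND T).
(3): F OR T → true.
Overall = T AND T AND T = true.

Yes — liable.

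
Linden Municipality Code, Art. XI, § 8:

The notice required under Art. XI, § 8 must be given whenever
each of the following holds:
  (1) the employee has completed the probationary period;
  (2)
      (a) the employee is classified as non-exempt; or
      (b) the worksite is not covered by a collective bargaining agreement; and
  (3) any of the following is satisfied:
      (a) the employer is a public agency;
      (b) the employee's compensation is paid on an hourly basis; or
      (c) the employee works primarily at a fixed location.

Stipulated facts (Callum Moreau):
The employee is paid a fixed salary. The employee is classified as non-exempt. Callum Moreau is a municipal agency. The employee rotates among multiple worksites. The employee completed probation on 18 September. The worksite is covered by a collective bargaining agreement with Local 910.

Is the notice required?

Yes — required.

(1) past probation — holds.
(a) non-exempt — satisfied.
(b) no CBA — not met.
(2): T OR F → true.
(a) public agency — holds.
(b) hourly-paid — fails.
(c) fixed location — fails.
So (3) is satisfied (T OR F OR F).
Overall = T AND T AND T = true.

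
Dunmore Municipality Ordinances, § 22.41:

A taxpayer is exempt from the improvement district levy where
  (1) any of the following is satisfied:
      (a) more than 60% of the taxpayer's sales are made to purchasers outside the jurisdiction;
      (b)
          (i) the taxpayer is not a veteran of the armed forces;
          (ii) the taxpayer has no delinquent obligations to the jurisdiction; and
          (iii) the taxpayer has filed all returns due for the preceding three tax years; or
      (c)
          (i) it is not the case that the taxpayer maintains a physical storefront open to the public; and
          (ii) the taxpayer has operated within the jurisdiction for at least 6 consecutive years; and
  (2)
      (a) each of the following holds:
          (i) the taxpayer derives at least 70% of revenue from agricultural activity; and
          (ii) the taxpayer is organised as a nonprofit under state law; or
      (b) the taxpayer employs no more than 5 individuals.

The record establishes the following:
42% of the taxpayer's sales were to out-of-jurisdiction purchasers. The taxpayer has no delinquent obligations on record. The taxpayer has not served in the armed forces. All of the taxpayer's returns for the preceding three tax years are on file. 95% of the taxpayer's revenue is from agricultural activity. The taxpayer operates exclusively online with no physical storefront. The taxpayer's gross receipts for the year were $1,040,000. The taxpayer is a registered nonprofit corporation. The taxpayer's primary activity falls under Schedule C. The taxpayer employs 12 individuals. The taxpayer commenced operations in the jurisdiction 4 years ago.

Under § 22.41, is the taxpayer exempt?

(a) >60% out-of-jur. sales — fails.
(i) not (veteran) — met.
(ii) no delinquency — holds.
(iii) returns current — satisfied.
(b) = T AND T AND T = true.
(i) not (has storefront) — holds.
(ii) ≥ 6 yrs in jurisdiction — fails.
(c): T AND F → false.
(1) = F OR T OR F = true.
(i) ≥70% agricultural — satisfied.
(ii) nonprofit — satisfied.
(a) = T AND T = true.
(b) ≤ 5 employees — not met.
(2) = T OR F = true.
Overall = T AND T = true.

Yes — exempt.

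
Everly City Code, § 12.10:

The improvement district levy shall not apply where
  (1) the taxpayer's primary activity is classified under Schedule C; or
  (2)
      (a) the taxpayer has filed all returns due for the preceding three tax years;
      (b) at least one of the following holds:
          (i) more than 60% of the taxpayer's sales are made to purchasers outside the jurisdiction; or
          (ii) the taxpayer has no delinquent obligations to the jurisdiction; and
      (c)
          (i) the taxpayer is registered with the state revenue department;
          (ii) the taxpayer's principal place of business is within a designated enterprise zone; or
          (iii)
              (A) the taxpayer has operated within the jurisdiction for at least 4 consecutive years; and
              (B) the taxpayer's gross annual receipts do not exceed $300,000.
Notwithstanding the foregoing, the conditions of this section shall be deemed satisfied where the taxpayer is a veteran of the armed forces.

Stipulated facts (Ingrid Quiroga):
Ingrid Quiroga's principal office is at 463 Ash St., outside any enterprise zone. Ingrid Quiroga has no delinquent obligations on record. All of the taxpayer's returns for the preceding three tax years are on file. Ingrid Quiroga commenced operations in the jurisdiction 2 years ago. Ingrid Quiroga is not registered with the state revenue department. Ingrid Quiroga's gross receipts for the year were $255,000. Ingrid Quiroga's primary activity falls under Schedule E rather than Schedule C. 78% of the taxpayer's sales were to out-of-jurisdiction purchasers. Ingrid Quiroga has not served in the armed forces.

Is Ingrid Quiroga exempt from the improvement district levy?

(1) Schedule C activity — fails.
(a) returns current — holds.
(i) >60% out-of-jur. sales — satisfied.
(ii) no delinquency — met.
(b) = T OR T = true.
(i) state-registered — fails.
(ii) in enterprise zone — not met.
(A) ≥ 4 yrs in jurisdiction — not met.
(B) receipts ≤ $300,000 — holds.
(iii): F AND T → false.
So (c) is not satisfied (F OR F OR F).
So (2) is not satisfied (T AND T AND F).
Overall = F OR F = false.
Exception (veteran) — not satisfied.
Result: main false OR exception false → false.

No — not exempt.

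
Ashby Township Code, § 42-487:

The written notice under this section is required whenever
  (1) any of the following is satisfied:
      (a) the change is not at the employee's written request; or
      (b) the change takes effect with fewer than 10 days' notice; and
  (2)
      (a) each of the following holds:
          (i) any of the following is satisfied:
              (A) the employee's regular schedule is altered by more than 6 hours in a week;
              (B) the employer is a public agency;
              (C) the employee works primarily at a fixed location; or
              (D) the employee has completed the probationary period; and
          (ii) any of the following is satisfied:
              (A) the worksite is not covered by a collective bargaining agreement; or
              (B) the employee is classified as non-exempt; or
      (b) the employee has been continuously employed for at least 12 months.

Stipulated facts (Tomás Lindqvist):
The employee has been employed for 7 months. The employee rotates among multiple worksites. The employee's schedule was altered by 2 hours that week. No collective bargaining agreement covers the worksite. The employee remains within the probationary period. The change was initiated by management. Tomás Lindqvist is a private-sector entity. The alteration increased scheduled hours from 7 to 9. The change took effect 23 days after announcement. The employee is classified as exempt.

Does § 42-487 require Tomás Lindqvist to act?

(a) not employee-requested — holds.
(b) < 10 days' notice — not satisfied.
So (1) is satisfied (T OR F).
(A) schedule shift > 6h — fails.
(B) public agency — not met.
(C) fixed location — not satisfied.
(D) past probation — not met.
(i) = F OR F OR F OR F = false.
(A) no CBA — holds.
(B) non-exempt — not satisfied.
(ii): T OR F → true.
(a): F AND T → false.
(b) tenure ≥ 12 mo. — not satisfied.
So (2) is not satisfied (F OR F).
Overall: T AND F → false.

No — not required.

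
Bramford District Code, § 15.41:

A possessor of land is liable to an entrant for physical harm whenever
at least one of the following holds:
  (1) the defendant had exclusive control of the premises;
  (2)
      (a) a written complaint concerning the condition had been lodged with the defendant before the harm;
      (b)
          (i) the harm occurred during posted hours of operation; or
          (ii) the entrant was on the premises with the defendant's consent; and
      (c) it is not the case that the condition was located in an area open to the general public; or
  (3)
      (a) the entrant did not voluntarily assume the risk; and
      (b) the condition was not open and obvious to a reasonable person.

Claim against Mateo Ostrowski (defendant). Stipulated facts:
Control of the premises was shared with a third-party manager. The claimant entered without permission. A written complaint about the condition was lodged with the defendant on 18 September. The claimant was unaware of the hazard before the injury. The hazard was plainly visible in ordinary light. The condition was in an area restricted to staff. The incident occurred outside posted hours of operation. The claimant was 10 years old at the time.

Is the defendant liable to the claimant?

(1) exclusive control — fails.
(a) complaint lodged — satisfied.
(i) during posted hours — fails.
(ii) consent to enter — not satisfied.
(b): F OR F → false.
(c) not (public area) — holds.
(2) = T AND F AND T = false.
(a) no assumed risk — satisfied.
(b) not open/obvious — not satisfied.
(3): T AND F → false.
So Overall is not satisfied (F OR F OR F).

No — not liable.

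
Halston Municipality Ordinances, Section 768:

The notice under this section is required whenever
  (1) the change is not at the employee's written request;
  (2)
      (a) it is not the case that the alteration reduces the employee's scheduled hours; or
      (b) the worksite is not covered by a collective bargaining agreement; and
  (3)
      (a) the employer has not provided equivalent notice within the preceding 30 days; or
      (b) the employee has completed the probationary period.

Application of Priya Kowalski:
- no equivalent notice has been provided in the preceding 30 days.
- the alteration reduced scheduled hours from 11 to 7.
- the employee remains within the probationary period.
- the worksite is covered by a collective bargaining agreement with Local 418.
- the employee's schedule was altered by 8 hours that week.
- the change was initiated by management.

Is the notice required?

No — not required.

(1) not employee-requested — met.
(a) not (hours reduced) — not satisfied.
(b) no CBA — not met.
(2): F OR F → false.
(a) no recent notice — holds.
(b) past probation — not met.
So (3) is satisfied (T OR F).
Overall: T AND F AND T → false.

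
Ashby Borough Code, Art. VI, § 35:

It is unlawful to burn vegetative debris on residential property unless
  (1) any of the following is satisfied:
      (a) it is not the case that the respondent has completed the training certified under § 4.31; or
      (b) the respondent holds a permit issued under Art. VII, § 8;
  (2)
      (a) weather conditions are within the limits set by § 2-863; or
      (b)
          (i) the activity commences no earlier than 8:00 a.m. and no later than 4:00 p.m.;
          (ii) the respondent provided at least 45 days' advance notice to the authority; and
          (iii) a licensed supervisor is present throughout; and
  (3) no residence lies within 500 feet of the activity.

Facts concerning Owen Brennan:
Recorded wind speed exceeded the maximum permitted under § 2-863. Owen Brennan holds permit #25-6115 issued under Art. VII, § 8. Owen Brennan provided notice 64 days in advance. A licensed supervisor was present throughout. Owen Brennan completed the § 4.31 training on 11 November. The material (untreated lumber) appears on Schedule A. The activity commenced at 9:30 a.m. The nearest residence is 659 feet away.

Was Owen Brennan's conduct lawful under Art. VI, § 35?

Yes — lawful.

(a) not (training certified) — fails.
(b) holds permit — holds.
(1) = F OR T = true.
(a) weather ok — fails.
(i) start within hours — holds.
(ii) ≥45 days' notice — satisfied.
(iii) supervisor present — satisfied.
So (b) is satisfied (T AND T AND T).
So (2) is satisfied (F OR T).
(3) no residence in 500 ft — satisfied.
So Overall is satisfied (T AND T AND T).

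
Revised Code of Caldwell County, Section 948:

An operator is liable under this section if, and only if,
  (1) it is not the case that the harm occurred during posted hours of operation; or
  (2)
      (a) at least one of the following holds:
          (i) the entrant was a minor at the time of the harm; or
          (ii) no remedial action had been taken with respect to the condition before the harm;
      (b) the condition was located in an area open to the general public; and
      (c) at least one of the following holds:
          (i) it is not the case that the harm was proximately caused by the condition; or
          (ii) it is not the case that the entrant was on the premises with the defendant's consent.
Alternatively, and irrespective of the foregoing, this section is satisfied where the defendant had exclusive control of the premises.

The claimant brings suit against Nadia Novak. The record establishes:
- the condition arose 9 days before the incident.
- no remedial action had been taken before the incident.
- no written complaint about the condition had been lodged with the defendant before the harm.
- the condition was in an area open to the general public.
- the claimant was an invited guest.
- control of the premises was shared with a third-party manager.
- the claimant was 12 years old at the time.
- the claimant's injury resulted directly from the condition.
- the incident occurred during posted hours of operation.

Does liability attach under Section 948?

No — not liable.

(1) not (during posted hours) — not satisfied.
(i) entrant a minor — holds.
(ii) no remedial action — satisfied.
(a): T OR T → true.
(b) public area — satisfied.
(i) not (proximate cause) — not met.
(ii) not (consent to enter) — not met.
So (c) is not satisfied (F OR F).
(2): T AND T AND F → false.
Overall = F OR F = false.
Exception (exclusive control) — not satisfied.
Result: main false OR exception false → false.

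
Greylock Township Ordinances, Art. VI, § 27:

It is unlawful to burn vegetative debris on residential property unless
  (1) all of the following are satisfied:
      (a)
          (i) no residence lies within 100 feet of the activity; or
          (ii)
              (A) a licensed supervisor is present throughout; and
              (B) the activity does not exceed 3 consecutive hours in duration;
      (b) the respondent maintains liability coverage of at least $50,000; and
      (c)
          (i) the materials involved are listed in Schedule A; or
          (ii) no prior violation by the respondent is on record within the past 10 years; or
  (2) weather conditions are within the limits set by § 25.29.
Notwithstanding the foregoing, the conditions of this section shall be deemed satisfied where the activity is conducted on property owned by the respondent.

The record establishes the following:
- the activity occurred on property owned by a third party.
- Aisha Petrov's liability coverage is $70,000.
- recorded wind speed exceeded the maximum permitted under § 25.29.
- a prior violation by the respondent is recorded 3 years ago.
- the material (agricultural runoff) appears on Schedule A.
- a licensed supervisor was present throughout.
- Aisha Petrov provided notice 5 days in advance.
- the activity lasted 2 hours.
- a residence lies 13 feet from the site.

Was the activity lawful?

(i) no residence in 100 ft — not met.
(A) supervisor present — satisfied.
(B) ≤ 3 hrs duration — satisfied.
So (ii) is satisfied (T AND T).
(a) = F OR T = true.
(b) coverage ≥ $50,000 — met.
(i) Schedule A material — met.
(ii) no prior violation — not met.
(c): T OR F → true.
So (1) is satisfied (T AND T AND T).
(2) weather ok — not satisfied.
Overall: T OR F → true.
Exception (own property) — not satisfied.
Result: main true OR exception false → true.

Yes — lawful.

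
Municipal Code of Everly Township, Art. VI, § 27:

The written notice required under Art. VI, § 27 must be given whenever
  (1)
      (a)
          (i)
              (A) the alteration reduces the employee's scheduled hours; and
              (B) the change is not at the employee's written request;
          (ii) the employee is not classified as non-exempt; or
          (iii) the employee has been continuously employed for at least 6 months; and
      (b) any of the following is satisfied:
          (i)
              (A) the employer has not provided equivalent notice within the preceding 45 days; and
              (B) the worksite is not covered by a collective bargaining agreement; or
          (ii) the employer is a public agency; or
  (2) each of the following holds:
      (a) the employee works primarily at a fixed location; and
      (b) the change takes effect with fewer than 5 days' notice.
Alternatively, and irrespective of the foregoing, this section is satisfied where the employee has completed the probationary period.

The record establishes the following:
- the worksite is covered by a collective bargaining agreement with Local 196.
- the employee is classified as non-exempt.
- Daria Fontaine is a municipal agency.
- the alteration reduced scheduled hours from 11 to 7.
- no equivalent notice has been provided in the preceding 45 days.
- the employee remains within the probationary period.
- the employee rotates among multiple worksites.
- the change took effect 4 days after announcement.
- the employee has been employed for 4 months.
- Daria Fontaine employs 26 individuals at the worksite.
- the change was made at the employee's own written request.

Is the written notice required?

No — not required.

(A) hours reduced — met.
(B) not employee-requested — not satisfied.
So (i) is not satisfied (T AND F).
(ii) not (non-exempt) — not met.
(iii) tenure ≥ 6 mo. — fails.
(a) = F OR F OR F = false.
(A) no recent notice — met.
(B) no CBA — not met.
So (i) is not satisfied (T AND F).
(ii) public agency — satisfied.
So (b) is satisfied (F OR T).
(1) = F AND T = false.
(a) fixed location — not met.
(b) < 5 days' notice — satisfied.
(2) = F AND T = false.
Overall = F OR F = false.
Exception (past probation) — not satisfied.
Result: main false OR exception false → false.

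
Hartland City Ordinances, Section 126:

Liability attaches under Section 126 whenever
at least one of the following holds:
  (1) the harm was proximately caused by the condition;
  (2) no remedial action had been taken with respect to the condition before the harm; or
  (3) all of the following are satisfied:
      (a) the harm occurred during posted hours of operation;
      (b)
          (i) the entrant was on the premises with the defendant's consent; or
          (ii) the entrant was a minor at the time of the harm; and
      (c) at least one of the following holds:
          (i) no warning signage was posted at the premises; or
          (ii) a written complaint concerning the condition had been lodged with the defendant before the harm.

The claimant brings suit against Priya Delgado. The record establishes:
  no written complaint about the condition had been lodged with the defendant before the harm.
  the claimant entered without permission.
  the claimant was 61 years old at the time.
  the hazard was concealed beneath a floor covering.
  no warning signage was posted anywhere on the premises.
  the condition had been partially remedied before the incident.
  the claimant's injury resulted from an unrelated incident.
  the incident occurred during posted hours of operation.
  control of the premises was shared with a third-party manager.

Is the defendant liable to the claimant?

(1) proximate cause — not met.
(2) no remedial action — not satisfied.
(a) during posted hours — holds.
(i) consent to enter — fails.
(ii) entrant a minor — fails.
(b): F OR F → false.
(i) no signage posted — met.
(ii) complaint lodged — fails.
So (c) is satisfied (T OR F).
(3): T AND F AND T → false.
Overall = F OR F OR F = false.

No — not liable.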